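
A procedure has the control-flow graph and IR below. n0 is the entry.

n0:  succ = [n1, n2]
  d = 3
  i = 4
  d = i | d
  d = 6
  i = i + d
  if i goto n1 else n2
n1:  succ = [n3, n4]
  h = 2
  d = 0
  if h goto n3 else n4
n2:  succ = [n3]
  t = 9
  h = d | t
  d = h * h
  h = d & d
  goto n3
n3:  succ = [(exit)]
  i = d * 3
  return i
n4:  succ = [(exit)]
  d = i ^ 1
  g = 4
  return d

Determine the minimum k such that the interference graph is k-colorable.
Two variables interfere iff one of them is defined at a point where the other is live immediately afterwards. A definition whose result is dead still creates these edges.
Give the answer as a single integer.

Answer: 3

Working:
Per-block:
  n0 def {d,i} use ∅
  n1 def {d,h} use ∅
  n2 def {d,h,t} use {d}
  n3 def {i} use {d}
  n4 def {d,g} use {i}

Backward fixpoint:
  n0: in=∅ out={d,i}
  n1: in={i} out={d,i}
  n2: in={d} out={d}
  n3: in={d} out=∅
  n4: in={i} out=∅

Interference:
  d: {g,h,i,t}
  g: {d}
  h: {d,i}
  i: {d,h}
  t: {d}

Colouring:
  lower bound: {d,h,i} mutually conflict ⇒ χ ≥ 3
  3-colouring: r0={d}  r1={g,h,t}  r2={i}
  χ = 3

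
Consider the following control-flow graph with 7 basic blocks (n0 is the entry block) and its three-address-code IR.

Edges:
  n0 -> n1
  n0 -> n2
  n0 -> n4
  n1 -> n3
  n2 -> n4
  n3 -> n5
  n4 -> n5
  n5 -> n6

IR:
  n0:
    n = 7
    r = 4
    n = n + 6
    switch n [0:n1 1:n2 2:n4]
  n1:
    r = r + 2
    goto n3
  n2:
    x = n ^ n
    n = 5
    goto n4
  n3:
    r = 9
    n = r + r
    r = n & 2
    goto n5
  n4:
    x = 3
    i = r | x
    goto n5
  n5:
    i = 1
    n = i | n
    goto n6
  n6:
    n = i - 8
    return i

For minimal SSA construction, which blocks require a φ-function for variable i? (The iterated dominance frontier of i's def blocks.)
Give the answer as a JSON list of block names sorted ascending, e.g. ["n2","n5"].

Answer: ["n5"]

Analysis:
idom tree: n1←n0 n2←n0 n3←n1 n4←n0 n5←n0 n6←n5
Dom∩ at merges:
  n4: preds {n0,n2}: {n0} ∩ {n0,n2} = {n0}; idom=n0
  n5: preds {n3,n4}: {n0,n1,n3} ∩ {n0,n4} = {n0}; idom=n0

DF walk-up:
  join n4 pred n0: · stop@n0
  join n4 pred n2: n2 stop@n0
  join n5 pred n3: n3→n1 stop@n0
  join n5 pred n4: n4 stop@n0
  n0: DF=∅
  n1: DF={n5}
  n2: DF={n4}
  n3: DF={n5}
  n4: DF={n5}
  n5: DF=∅
  n6: DF=∅

φ for i: defs {n4,n5}
  DF⁺ = {n5}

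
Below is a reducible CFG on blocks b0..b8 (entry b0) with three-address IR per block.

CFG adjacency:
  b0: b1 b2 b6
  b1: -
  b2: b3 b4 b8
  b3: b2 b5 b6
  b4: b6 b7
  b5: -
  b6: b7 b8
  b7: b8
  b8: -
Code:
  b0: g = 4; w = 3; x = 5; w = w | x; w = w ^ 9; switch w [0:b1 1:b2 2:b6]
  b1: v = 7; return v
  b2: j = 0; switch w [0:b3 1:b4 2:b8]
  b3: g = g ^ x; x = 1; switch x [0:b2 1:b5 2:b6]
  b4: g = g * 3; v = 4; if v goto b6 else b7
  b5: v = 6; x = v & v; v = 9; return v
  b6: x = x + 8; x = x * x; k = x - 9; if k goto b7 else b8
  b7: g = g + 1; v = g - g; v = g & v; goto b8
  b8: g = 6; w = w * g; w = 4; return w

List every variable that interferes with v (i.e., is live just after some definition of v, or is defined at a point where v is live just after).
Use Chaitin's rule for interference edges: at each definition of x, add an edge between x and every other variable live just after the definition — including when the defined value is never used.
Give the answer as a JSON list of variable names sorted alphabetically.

Block summaries:
  b0: def={g,w,x} ue=∅
  b1: def={v} ue=∅
  b2: def={j} ue={w}
  b3: def={g,x} ue={g,x}
  b4: def={g,v} ue={g}
  b5: def={v,x} ue=∅
  b6: def={k,x} ue={x}
  b7: def={g,v} ue={g}
  b8: def={g,w} ue={w}

Live sets:
  b0: in=∅ out={g,w,x}
  b1: in=∅ out=∅
  b2: in={g,w,x} out={g,w,x}
  b3: in={g,w,x} out={g,w,x}
  b4: in={g,w,x} out={g,w,x}
  b5: in=∅ out=∅
  b6: in={g,w,x} out={g,w}
  b7: in={g,w} out={w}
  b8: in={w} out=∅

Interference:
  g: {j,k,v,w,x}
  j: {g,w,x}
  k: {g,w}
  v: {g,w,x}
  w: {g,j,k,v,x}
  x: {g,j,v,w}

N(v) = ["g", "w", "x"]

Answer: ["g", "w", "x"]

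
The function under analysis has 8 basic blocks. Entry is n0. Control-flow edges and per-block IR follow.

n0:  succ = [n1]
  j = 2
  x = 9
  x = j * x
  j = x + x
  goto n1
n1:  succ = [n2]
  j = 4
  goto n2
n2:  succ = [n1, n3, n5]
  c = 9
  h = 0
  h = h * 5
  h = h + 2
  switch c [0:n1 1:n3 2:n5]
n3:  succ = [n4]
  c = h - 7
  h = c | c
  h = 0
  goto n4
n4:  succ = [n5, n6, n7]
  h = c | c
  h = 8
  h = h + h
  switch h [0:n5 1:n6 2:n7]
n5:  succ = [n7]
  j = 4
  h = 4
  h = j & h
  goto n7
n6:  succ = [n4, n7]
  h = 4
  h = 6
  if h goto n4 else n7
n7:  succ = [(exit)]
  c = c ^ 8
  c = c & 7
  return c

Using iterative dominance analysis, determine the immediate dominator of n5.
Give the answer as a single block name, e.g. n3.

idom tree: n1←n0 n2←n1 n3←n2 n4←n3 n5←n2 n6←n4 n7←n2
Dom∩ at merges:
  n1: preds {n0,n2}: {n0} ∩ {n0,n1,n2} = {n0}; idom=n0
  n4: preds {n3,n6}: {n0,n1,n2,n3} ∩ {n0,n1,n2,n3,n4,n6} = {n0,n1,n2,n3}; idom=n3
  n5: preds {n2,n4}: {n0,n1,n2} ∩ {n0,n1,n2,n3,n4} = {n0,n1,n2}; idom=n2
  n7: preds {n4,n5,n6}: {n0,n1,n2,n3,n4} ∩ {n0,n1,n2,n5} ∩ {n0,n1,n2,n3,n4,n6} = {n0,n1,n2}; idom=n2

idom(n5) = n2

Answer: n2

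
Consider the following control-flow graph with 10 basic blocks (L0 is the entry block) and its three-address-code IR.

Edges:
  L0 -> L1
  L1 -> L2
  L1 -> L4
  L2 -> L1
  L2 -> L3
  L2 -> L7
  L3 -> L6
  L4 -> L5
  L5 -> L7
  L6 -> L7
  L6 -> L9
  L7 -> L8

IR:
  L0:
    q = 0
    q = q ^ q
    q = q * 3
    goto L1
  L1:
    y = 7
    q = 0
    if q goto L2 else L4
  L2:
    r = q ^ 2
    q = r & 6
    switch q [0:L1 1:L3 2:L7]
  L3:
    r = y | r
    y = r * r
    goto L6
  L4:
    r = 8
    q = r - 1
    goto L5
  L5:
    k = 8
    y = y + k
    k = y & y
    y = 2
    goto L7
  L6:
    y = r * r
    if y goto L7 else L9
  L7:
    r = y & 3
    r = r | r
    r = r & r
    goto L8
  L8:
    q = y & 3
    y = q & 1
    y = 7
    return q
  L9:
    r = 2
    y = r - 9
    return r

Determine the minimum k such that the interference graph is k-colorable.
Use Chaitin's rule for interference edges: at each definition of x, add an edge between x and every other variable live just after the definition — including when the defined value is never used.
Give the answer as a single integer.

Answer: 3

Derivation:
Per-block:
  L0: def={q} ue=∅
  L1: def={q,y} ue=∅
  L2: def={q,r} ue={q}
  L3: def={r,y} ue={r,y}
  L4: def={q,r} ue=∅
  L5: def={k,y} ue={y}
  L6: def={y} ue={r}
  L7: def={r} ue={y}
  L8: def={q,y} ue={y}
  L9: def={r,y} ue=∅

Live sets:
  live L0: ∅→∅
  live L1: ∅→{q,y}
  live L2: {q,y}→{r,y}
  live L3: {r,y}→{r}
  live L4: {y}→{y}
  live L5: {y}→{y}
  live L6: {r}→{y}
  live L7: {y}→{y}
  live L8: {y}→∅
  live L9: ∅→∅

Conflict graph:
  k↔{y}
  q↔{r,y}
  r↔{q,y}
  y↔{k,q,r}

Chromatic number:
  clique {q,r,y} ⇒ need ≥ 3
  assign k→r1 q→r1 r→r2 y→r0 — no edge inside a register ⇒ χ ≤ 3
  χ = 3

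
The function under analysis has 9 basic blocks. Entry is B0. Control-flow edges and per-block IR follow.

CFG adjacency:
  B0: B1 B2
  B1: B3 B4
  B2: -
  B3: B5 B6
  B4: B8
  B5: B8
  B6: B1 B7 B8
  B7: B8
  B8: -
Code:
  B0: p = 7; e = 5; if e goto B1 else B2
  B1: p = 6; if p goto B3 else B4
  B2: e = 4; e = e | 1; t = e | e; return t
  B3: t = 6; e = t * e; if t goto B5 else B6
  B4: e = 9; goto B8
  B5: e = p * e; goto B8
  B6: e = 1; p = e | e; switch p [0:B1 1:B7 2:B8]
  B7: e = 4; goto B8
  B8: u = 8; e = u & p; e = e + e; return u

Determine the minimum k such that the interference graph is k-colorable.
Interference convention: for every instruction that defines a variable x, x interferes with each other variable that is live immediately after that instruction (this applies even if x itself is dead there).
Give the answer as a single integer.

Per-block:
  B0: def={e,p} ue=∅
  B1: def={p} ue=∅
  B2: def={e,t} ue=∅
  B3: def={e,t} ue={e}
  B4: def={e} ue=∅
  B5: def={e} ue={e,p}
  B6: def={e,p} ue=∅
  B7: def={e} ue=∅
  B8: def={e,u} ue={p}

Backward fixpoint:
  B0 li=∅ lo={e}
  B1 li={e} lo={e,p}
  B2 li=∅ lo=∅
  B3 li={e,p} lo={e,p}
  B4 li={p} lo={p}
  B5 li={e,p} lo={p}
  B6 li=∅ lo={e,p}
  B7 li={p} lo={p}
  B8 li={p} lo=∅

Interference:
  e↔{p,t,u}
  p↔{e,t,u}
  t↔{e,p}
  u↔{e,p}

Chromatic number:
  {e,p,t} pairwise interfere (3-clique) ⇒ χ ≥ 3
  assign e→c0 p→c1 t→c2 u→c2 — no edge inside a register ⇒ χ ≤ 3
  χ = 3

Answer: 3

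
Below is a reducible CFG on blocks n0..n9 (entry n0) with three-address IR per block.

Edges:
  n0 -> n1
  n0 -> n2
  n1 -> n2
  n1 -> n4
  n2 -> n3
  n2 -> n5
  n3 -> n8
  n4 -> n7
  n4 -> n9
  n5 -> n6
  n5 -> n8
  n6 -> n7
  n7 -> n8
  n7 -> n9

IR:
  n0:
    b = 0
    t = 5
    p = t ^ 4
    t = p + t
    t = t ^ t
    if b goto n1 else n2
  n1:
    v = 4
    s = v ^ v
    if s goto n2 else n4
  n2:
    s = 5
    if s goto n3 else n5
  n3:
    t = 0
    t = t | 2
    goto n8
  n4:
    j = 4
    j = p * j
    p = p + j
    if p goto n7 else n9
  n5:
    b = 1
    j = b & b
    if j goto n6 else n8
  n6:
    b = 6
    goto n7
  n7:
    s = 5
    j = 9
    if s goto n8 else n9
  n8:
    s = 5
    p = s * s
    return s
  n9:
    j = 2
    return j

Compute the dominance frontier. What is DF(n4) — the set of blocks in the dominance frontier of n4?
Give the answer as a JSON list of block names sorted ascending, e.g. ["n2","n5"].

idom tree: n1←n0 n2←n0 n3←n2 n4←n1 n5←n2 n6←n5 n7←n0 n8←n0 n9←n0
Dom∩ at merges:
  n2: preds {n0,n1}: {n0} ∩ {n0,n1} = {n0}; idom=n0
  n7: preds {n4,n6}: {n0,n1,n4} ∩ {n0,n2,n5,n6} = {n0}; idom=n0
  n8: preds {n3,n5,n7}: {n0,n2,n3} ∩ {n0,n2,n5} ∩ {n0,n7} = {n0}; idom=n0
  n9: preds {n4,n7}: {n0,n1,n4} ∩ {n0,n7} = {n0}; idom=n0

DF walk-up:
  n2←n0: walk · to n0
  n2←n1: walk n1 to n0
  n7←n4: walk n4→n1 to n0
  n7←n6: walk n6→n5→n2 to n0
  n8←n3: walk n3→n2 to n0
  n8←n5: walk n5→n2 to n0
  n8←n7: walk n7 to n0
  n9←n4: walk n4→n1 to n0
  n9←n7: walk n7 to n0
  DF(n0)=∅
  DF(n1)={n2,n7,n9}
  DF(n2)={n7,n8}
  DF(n3)={n8}
  DF(n4)={n7,n9}
  DF(n5)={n7,n8}
  DF(n6)={n7}
  DF(n7)={n8,n9}
  DF(n8)=∅
  DF(n9)=∅

DF(n4) = ["n7", "n9"]

Answer: ["n7", "n9"]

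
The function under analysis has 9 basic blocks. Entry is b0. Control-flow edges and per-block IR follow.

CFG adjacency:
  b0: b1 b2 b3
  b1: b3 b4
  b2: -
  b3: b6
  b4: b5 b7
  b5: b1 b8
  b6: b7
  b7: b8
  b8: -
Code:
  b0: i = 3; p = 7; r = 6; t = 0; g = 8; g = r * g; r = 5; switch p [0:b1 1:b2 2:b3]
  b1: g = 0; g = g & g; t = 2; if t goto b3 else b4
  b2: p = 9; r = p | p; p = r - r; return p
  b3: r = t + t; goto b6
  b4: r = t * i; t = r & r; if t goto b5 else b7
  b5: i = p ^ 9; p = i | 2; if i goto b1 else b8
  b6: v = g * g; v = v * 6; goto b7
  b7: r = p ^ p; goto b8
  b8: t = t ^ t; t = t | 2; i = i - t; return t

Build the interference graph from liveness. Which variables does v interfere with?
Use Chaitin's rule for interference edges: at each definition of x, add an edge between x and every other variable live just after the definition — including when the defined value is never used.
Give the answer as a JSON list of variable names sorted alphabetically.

Answer: ["i", "p", "t"]

Derivation:
def/use:
  b0: def={g,i,p,r,t} ue=∅
  b1: def={g,t} ue=∅
  b2: def={p,r} ue=∅
  b3: def={r} ue={t}
  b4: def={r,t} ue={i,t}
  b5: def={i,p} ue={p}
  b6: def={v} ue={g}
  b7: def={r} ue={p}
  b8: def={i,t} ue={i,t}

Live sets:
  b0: in=∅ out={g,i,p,t}
  b1: in={i,p} out={g,i,p,t}
  b2: in=∅ out=∅
  b3: in={g,i,p,t} out={g,i,p,t}
  b4: in={i,p,t} out={i,p,t}
  b5: in={p,t} out={i,p,t}
  b6: in={g,i,p,t} out={i,p,t}
  b7: in={i,p,t} out={i,t}
  b8: in={i,t} out=∅

Interfere edges:
  g — {i,p,r,t}
  i — {g,p,r,t,v}
  p — {g,i,r,t,v}
  r — {g,i,p,t}
  t — {g,i,p,r,v}
  v — {i,p,t}

N(v) = ["i", "p", "t"]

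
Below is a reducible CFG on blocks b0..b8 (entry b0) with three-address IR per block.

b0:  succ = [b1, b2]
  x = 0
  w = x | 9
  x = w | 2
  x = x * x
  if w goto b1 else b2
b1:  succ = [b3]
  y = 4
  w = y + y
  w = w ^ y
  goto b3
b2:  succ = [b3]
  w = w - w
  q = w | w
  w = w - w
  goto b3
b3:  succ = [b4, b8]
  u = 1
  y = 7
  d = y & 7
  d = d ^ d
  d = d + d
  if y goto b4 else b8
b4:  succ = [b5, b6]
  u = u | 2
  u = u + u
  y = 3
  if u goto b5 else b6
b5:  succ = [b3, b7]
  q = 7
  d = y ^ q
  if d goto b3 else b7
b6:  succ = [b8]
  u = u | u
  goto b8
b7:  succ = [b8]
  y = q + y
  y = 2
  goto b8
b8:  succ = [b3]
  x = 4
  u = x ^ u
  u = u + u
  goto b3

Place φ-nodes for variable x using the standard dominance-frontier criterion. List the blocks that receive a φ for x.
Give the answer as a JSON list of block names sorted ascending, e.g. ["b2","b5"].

idom tree: b1←b0 b2←b0 b3←b0 b4←b3 b5←b4 b6←b4 b7←b5 b8←b3
Dom∩ at merges:
  b3: preds {b1,b2,b5,b8}: {b0,b1} ∩ {b0,b2} ∩ {b0,b3,b4,b5} ∩ {b0,b3,b8} = {b0}; idom=b0
  b8: preds {b3,b6,b7}: {b0,b3} ∩ {b0,b3,b4,b6} ∩ {b0,b3,b4,b5,b7} = {b0,b3}; idom=b3

DF walk-up:
  b3←b1: walk b1 to b0
  b3←b2: walk b2 to b0
  b3←b5: walk b5→b4→b3 to b0
  b3←b8: walk b8→b3 to b0
  b8←b3: walk · to b3
  b8←b6: walk b6→b4 to b3
  b8←b7: walk b7→b5→b4 to b3
  b0 → ∅
  b1 → {b3}
  b2 → {b3}
  b3 → {b3}
  b4 → {b3,b8}
  b5 → {b3,b8}
  b6 → {b8}
  b7 → {b8}
  b8 → {b3}

φ for x: defs {b0,b8}
  DF⁺ = {b3}

Answer: ["b3"]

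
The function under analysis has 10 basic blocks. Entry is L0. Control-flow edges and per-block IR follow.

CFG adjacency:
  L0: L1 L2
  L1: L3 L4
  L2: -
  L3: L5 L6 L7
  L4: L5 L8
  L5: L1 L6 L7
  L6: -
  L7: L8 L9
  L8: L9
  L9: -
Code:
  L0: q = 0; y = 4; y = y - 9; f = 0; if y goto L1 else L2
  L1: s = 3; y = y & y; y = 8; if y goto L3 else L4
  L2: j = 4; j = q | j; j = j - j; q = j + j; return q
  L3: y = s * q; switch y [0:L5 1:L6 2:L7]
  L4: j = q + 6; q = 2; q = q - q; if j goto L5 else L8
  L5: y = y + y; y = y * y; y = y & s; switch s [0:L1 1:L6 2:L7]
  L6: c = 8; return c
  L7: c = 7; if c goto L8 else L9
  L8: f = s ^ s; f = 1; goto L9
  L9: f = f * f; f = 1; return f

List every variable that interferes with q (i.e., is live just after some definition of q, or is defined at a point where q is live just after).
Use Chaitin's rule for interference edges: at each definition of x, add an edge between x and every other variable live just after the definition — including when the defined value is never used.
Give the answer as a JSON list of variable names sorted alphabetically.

Answer: ["f", "j", "s", "y"]

Analysis:
Per-block:
  L0: def={f,q,y} ue=∅
  L1: def={s,y} ue={y}
  L2: def={j,q} ue={q}
  L3: def={y} ue={q,s}
  L4: def={j,q} ue={q}
  L5: def={y} ue={s,y}
  L6: def={c} ue=∅
  L7: def={c} ue=∅
  L8: def={f} ue={s}
  L9: def={f} ue={f}

Backward fixpoint:
  L0 li=∅ lo={f,q,y}
  L1 li={f,q,y} lo={f,q,s,y}
  L2 li={q} lo=∅
  L3 li={f,q,s} lo={f,q,s,y}
  L4 li={f,q,s,y} lo={f,q,s,y}
  L5 li={f,q,s,y} lo={f,q,s,y}
  L6 li=∅ lo=∅
  L7 li={f,s} lo={f,s}
  L8 li={s} lo={f}
  L9 li={f} lo=∅

Interference:
  c — {f,s}
  f — {c,j,q,s,y}
  j — {f,q,s,y}
  q — {f,j,s,y}
  s — {c,f,j,q,y}
  y — {f,j,q,s}

N(q) = ["f", "j", "s", "y"]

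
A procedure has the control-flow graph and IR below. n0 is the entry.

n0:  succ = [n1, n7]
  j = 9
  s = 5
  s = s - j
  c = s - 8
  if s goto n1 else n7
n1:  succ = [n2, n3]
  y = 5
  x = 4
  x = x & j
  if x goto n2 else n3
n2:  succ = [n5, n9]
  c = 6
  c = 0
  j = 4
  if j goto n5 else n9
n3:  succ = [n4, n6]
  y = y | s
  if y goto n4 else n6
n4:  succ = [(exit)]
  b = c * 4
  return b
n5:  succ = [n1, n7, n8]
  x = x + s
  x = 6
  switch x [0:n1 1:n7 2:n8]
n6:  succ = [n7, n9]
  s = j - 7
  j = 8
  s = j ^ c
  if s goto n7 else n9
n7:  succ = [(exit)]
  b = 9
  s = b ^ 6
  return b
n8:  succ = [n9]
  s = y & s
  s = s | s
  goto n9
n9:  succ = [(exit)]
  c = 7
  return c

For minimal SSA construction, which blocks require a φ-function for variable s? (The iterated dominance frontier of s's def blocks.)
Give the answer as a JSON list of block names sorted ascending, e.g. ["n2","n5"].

Answer: ["n7", "n9"]

Working:
idom tree: n1←n0 n2←n1 n3←n1 n4←n3 n5←n2 n6←n3 n7←n0 n8←n5 n9←n1
Dom∩ at merges:
  n1: preds {n0,n5}: {n0} ∩ {n0,n1,n2,n5} = {n0}; idom=n0
  n7: preds {n0,n5,n6}: {n0} ∩ {n0,n1,n2,n5} ∩ {n0,n1,n3,n6} = {n0}; idom=n0
  n9: preds {n2,n6,n8}: {n0,n1,n2} ∩ {n0,n1,n3,n6} ∩ {n0,n1,n2,n5,n8} = {n0,n1}; idom=n1

DF derivation:
  join n1 pred n0: · stop@n0
  join n1 pred n5: n5→n2→n1 stop@n0
  join n7 pred n0: · stop@n0
  join n7 pred n5: n5→n2→n1 stop@n0
  join n7 pred n6: n6→n3→n1 stop@n0
  join n9 pred n2: n2 stop@n1
  join n9 pred n6: n6→n3 stop@n1
  join n9 pred n8: n8→n5→n2 stop@n1
  DF(n0)=∅
  DF(n1)={n1,n7}
  DF(n2)={n1,n7,n9}
  DF(n3)={n7,n9}
  DF(n4)=∅
  DF(n5)={n1,n7,n9}
  DF(n6)={n7,n9}
  DF(n7)=∅
  DF(n8)={n9}
  DF(n9)=∅

φ for s: defs {n0,n6,n7,n8}
  DF⁺ = {n7,n9}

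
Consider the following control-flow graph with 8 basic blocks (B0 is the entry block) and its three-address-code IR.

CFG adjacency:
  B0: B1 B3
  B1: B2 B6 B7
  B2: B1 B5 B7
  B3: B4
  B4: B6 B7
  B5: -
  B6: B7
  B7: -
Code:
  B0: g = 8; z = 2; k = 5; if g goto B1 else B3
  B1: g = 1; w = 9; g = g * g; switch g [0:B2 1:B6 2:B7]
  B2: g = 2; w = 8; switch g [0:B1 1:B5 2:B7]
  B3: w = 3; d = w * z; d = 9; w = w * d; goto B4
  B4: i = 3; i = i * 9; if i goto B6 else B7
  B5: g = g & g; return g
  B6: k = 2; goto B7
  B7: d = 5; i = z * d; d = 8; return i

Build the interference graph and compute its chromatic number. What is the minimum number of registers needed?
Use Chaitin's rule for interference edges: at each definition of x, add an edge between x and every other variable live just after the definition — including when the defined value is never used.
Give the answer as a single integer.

Answer: 3

Derivation:
Block summaries:
  B0: def={g,k,z} ue=∅
  B1: def={g,w} ue=∅
  B2: def={g,w} ue=∅
  B3: def={d,w} ue={z}
  B4: def={i} ue=∅
  B5: def={g} ue={g}
  B6: def={k} ue=∅
  B7: def={d,i} ue={z}

Live sets:
  live B0: ∅→{z}
  live B1: {z}→{z}
  live B2: {z}→{g,z}
  live B3: {z}→{z}
  live B4: {z}→{z}
  live B5: {g}→∅
  live B6: {z}→{z}
  live B7: {z}→∅

Interfere edges:
  d — {i,w,z}
  g — {k,w,z}
  i — {d,z}
  k — {g,z}
  w — {d,g,z}
  z — {d,g,i,k,w}

Colouring:
  clique {d,i,z} ⇒ need ≥ 3
  3-colouring: R0={z}  R1={d,g}  R2={i,k,w}
  χ = 3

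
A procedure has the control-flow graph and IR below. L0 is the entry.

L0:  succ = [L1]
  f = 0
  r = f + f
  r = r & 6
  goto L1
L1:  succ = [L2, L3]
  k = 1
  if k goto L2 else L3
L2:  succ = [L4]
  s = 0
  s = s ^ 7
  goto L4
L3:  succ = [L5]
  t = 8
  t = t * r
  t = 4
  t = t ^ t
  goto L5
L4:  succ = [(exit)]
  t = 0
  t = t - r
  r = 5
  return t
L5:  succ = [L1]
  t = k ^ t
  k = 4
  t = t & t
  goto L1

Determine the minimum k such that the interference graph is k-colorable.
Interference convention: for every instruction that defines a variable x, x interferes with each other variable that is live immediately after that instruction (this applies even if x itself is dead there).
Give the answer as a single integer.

Per-block:
  L0: {f,r} / ∅
  L1: {k} / ∅
  L2: {s} / ∅
  L3: {t} / {r}
  L4: {r,t} / {r}
  L5: {k,t} / {k,t}

Live sets:
  L0: in=∅ out={r}
  L1: in={r} out={k,r}
  L2: in={r} out={r}
  L3: in={k,r} out={k,r,t}
  L4: in={r} out=∅
  L5: in={k,r,t} out={r}

Interfere edges:
  f: ∅
  k: {r,t}
  r: {k,s,t}
  s: {r}
  t: {k,r}

Registers:
  clique {k,r,t} ⇒ need ≥ 3
  3-colouring: c0={f,r}  c1={k,s}  c2={t}
  χ = 3

Answer: 3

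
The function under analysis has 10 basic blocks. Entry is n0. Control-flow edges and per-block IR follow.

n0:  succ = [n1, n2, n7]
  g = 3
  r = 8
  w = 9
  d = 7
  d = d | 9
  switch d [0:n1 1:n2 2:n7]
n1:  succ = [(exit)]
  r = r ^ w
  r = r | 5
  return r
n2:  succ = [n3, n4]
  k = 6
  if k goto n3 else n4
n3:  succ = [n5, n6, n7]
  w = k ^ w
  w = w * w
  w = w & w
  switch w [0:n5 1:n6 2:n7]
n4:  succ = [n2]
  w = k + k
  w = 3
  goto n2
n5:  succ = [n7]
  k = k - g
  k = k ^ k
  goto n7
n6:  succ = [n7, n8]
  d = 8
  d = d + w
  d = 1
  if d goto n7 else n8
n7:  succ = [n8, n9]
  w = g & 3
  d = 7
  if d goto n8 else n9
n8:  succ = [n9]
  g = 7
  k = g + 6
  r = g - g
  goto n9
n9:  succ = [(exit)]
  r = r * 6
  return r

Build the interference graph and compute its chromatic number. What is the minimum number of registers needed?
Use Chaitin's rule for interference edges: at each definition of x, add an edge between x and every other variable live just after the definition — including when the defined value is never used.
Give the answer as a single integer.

def/use:
  n0 def {d,g,r,w} use ∅
  n1 def {r} use {r,w}
  n2 def {k} use ∅
  n3 def {w} use {k,w}
  n4 def {w} use {k}
  n5 def {k} use {g,k}
  n6 def {d} use {w}
  n7 def {d,w} use {g}
  n8 def {g,k,r} use ∅
  n9 def {r} use {r}

Live sets:
  n0 li=∅ lo={g,r,w}
  n1 li={r,w} lo=∅
  n2 li={g,r,w} lo={g,k,r,w}
  n3 li={g,k,r,w} lo={g,k,r,w}
  n4 li={g,k,r} lo={g,r,w}
  n5 li={g,k,r} lo={g,r}
  n6 li={g,r,w} lo={g,r}
  n7 li={g,r} lo={r}
  n8 li=∅ lo={r}
  n9 li={r} lo=∅

Interference:
  d↔{g,r,w}
  g↔{d,k,r,w}
  k↔{g,r,w}
  r↔{d,g,k,w}
  w↔{d,g,k,r}

Registers:
  clique {d,g,r,w} ⇒ need ≥ 4
  assign d→R3 g→R0 k→R3 r→R1 w→R2 — no edge inside a register ⇒ χ ≤ 4
  χ = 4

Answer: 4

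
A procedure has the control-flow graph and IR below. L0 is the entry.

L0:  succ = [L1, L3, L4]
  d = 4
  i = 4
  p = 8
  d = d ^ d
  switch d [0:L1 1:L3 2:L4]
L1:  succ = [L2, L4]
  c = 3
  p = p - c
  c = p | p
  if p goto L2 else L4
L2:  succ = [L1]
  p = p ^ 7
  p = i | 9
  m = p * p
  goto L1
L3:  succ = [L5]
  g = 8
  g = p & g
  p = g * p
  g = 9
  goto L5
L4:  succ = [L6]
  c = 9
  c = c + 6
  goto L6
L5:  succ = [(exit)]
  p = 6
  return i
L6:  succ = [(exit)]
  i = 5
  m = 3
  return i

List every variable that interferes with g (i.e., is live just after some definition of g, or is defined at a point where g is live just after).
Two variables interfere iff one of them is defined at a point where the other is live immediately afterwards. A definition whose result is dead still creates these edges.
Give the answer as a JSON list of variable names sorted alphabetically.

Block summaries:
  L0: def={d,i,p} ue=∅
  L1: def={c,p} ue={p}
  L2: def={m,p} ue={i,p}
  L3: def={g,p} ue={p}
  L4: def={c} ue=∅
  L5: def={p} ue={i}
  L6: def={i,m} ue=∅

Liveness:
  live L0: ∅→{i,p}
  live L1: {i,p}→{i,p}
  live L2: {i,p}→{i,p}
  live L3: {i,p}→{i}
  live L4: ∅→∅
  live L5: {i}→∅
  live L6: ∅→∅

Conflict graph:
  c: {i,p}
  d: {i,p}
  g: {i,p}
  i: {c,d,g,m,p}
  m: {i,p}
  p: {c,d,g,i,m}

N(g) = ["i", "p"]

Answer: ["i", "p"]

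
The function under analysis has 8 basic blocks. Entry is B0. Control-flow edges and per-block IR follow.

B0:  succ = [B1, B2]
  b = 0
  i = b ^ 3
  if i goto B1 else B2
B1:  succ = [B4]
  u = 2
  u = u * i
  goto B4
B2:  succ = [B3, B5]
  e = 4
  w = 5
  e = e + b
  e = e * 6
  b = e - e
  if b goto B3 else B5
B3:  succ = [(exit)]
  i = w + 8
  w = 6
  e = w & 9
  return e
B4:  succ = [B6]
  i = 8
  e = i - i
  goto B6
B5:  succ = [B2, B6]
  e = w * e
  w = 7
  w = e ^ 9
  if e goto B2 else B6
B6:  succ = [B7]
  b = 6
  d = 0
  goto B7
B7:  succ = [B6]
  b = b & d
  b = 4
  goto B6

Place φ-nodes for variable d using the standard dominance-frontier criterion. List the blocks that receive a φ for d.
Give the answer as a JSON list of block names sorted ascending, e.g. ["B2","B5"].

Answer: ["B6"]

Working:
idom tree: B1←B0 B2←B0 B3←B2 B4←B1 B5←B2 B6←B0 B7←B6
Dom at joins:
  B2: preds {B0,B5}: {B0} ∩ {B0,B2,B5} = {B0}; idom=B0
  B6: preds {B4,B5,B7}: {B0,B1,B4} ∩ {B0,B2,B5} ∩ {B0,B6,B7} = {B0}; idom=B0

DF walk-up:
  join B2 pred B0: · stop@B0
  join B2 pred B5: B5→B2 stop@B0
  join B6 pred B4: B4→B1 stop@B0
  join B6 pred B5: B5→B2 stop@B0
  join B6 pred B7: B7→B6 stop@B0
  DF(B0)=∅
  DF(B1)={B6}
  DF(B2)={B2,B6}
  DF(B3)=∅
  DF(B4)={B6}
  DF(B5)={B2,B6}
  DF(B6)={B6}
  DF(B7)={B6}

φ for d: defs {B6}
  DF⁺ = {B6}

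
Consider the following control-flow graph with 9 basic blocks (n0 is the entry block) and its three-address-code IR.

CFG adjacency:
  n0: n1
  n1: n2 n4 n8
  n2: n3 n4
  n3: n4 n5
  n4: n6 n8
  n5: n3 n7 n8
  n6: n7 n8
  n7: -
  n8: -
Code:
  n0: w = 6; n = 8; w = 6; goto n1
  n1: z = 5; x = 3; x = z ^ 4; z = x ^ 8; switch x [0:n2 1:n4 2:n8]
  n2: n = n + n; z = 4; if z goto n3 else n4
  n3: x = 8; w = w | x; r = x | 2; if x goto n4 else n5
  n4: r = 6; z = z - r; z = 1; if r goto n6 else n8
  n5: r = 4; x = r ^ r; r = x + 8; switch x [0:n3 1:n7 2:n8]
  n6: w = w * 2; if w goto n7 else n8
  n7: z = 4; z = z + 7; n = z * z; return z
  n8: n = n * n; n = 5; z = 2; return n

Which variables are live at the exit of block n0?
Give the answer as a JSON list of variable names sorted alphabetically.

Answer: ["n", "w"]

Derivation:
Block summaries:
  n0: def={n,w} ue=∅
  n1: def={x,z} ue=∅
  n2: def={n,z} ue={n}
  n3: def={r,w,x} ue={w}
  n4: def={r,z} ue={z}
  n5: def={r,x} ue=∅
  n6: def={w} ue={w}
  n7: def={n,z} ue=∅
  n8: def={n,z} ue={n}

Live sets:
  n0 li=∅ lo={n,w}
  n1 li={n,w} lo={n,w,z}
  n2 li={n,w} lo={n,w,z}
  n3 li={n,w,z} lo={n,w,z}
  n4 li={n,w,z} lo={n,w}
  n5 li={n,w,z} lo={n,w,z}
  n6 li={n,w} lo={n}
  n7 li=∅ lo=∅
  n8 li={n} lo=∅

live-out(n0) = ["n", "w"]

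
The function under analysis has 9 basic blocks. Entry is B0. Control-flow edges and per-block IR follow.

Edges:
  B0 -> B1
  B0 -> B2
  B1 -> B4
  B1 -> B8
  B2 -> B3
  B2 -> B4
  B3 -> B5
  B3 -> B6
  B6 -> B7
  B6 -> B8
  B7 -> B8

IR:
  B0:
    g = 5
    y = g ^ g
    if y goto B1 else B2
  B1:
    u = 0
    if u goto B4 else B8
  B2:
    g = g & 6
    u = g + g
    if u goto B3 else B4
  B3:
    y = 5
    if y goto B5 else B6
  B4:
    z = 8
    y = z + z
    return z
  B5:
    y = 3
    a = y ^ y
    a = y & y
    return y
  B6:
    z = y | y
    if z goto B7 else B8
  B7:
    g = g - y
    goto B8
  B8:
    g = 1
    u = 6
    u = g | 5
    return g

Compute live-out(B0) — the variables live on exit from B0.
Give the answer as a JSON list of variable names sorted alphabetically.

Block summaries:
  B0 def {g,y} use ∅
  B1 def {u} use ∅
  B2 def {g,u} use {g}
  B3 def {y} use ∅
  B4 def {y,z} use ∅
  B5 def {a,y} use ∅
  B6 def {z} use {y}
  B7 def {g} use {g,y}
  B8 def {g,u} use ∅

Backward fixpoint:
  B0 li=∅ lo={g}
  B1 li=∅ lo=∅
  B2 li={g} lo={g}
  B3 li={g} lo={g,y}
  B4 li=∅ lo=∅
  B5 li=∅ lo=∅
  B6 li={g,y} lo={g,y}
  B7 li={g,y} lo=∅
  B8 li=∅ lo=∅

live-out(B0) = ["g"]

Answer: ["g"]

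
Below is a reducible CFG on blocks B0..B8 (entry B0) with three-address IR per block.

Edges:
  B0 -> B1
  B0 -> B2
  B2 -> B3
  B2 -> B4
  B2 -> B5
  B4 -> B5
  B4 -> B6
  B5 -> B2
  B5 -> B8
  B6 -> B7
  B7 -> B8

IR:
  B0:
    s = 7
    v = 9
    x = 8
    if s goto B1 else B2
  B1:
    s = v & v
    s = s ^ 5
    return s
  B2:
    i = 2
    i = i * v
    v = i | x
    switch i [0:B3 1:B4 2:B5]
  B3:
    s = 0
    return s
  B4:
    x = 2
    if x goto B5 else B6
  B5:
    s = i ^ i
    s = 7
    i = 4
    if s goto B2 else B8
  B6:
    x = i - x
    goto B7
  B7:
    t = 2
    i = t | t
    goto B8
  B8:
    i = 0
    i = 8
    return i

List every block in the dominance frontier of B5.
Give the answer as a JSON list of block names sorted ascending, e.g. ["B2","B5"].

idom tree: B1←B0 B2←B0 B3←B2 B4←B2 B5←B2 B6←B4 B7←B6 B8←B2
Join-block Dom:
  B2: preds {B0,B5}: {B0} ∩ {B0,B2,B5} = {B0}; idom=B0
  B5: preds {B2,B4}: {B0,B2} ∩ {B0,B2,B4} = {B0,B2}; idom=B2
  B8: preds {B5,B7}: {B0,B2,B5} ∩ {B0,B2,B4,B6,B7} = {B0,B2}; idom=B2

DF derivation:
  B2←B0: walk · to B0
  B2←B5: walk B5→B2 to B0
  B5←B2: walk · to B2
  B5←B4: walk B4 to B2
  B8←B5: walk B5 to B2
  B8←B7: walk B7→B6→B4 to B2
  DF(B0)=∅
  DF(B1)=∅
  DF(B2)={B2}
  DF(B3)=∅
  DF(B4)={B5,B8}
  DF(B5)={B2,B8}
  DF(B6)={B8}
  DF(B7)={B8}
  DF(B8)=∅

DF(B5) = ["B2", "B8"]

Answer: ["B2", "B8"]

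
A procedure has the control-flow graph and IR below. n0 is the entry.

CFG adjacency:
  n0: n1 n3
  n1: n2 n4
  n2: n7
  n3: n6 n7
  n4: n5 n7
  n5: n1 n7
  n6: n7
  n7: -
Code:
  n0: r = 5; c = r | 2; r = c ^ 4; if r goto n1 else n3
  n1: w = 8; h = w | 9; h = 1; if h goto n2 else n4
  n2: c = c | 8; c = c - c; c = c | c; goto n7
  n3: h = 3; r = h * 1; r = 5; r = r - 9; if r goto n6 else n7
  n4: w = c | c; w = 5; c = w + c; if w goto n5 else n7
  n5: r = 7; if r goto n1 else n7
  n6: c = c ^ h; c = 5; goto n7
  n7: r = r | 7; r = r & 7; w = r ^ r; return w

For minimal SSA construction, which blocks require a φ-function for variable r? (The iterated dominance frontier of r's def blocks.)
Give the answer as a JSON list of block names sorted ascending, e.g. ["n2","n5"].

idom tree: n1←n0 n2←n1 n3←n0 n4←n1 n5←n4 n6←n3 n7←n0
Dom at joins:
  n1: preds {n0,n5}: {n0} ∩ {n0,n1,n4,n5} = {n0}; idom=n0
  n7: preds {n2,n3,n4,n5,n6}: {n0,n1,n2} ∩ {n0,n3} ∩ {n0,n1,n4} ∩ {n0,n1,n4,n5} ∩ {n0,n3,n6} = {n0}; idom=n0

Frontier:
  n1←n0: walk · to n0
  n1←n5: walk n5→n4→n1 to n0
  n7←n2: walk n2→n1 to n0
  n7←n3: walk n3 to n0
  n7←n4: walk n4→n1 to n0
  n7←n5: walk n5→n4→n1 to n0
  n7←n6: walk n6→n3 to n0
  DF(n0)=∅
  DF(n1)={n1,n7}
  DF(n2)={n7}
  DF(n3)={n7}
  DF(n4)={n1,n7}
  DF(n5)={n1,n7}
  DF(n6)={n7}
  DF(n7)=∅

φ for r: defs {n0,n3,n5,n7}
  DF⁺ = {n1,n7}

Answer: ["n1", "n7"]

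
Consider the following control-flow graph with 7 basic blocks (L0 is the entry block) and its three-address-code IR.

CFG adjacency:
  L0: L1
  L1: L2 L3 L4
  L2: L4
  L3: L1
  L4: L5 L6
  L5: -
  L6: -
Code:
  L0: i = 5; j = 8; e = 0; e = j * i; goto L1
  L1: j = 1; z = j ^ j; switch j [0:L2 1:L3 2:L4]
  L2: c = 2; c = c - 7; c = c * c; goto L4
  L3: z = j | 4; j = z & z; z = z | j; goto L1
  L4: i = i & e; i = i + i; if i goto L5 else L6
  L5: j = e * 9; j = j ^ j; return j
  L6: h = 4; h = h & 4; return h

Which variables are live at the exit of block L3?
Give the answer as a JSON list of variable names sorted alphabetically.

Answer: ["e", "i"]

Working:
def/use:
  L0 def {e,i,j} use ∅
  L1 def {j,z} use ∅
  L2 def {c} use ∅
  L3 def {j,z} use {j}
  L4 def {i} use {e,i}
  L5 def {j} use {e}
  L6 def {h} use ∅

Backward fixpoint:
  live L0: ∅→{e,i}
  live L1: {e,i}→{e,i,j}
  live L2: {e,i}→{e,i}
  live L3: {e,i,j}→{e,i}
  live L4: {e,i}→{e}
  live L5: {e}→∅
  live L6: ∅→∅

live-out(L3) = ["e", "i"]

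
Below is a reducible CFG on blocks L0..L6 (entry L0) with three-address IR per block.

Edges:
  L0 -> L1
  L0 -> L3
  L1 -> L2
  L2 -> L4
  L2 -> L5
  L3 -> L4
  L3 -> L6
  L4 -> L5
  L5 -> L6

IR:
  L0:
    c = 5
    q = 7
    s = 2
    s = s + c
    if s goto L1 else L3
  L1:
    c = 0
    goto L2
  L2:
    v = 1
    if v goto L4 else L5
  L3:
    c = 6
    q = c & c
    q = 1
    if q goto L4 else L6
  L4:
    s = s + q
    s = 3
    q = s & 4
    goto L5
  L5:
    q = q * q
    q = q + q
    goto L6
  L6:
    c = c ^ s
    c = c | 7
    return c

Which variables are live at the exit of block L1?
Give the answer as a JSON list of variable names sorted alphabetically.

Answer: ["c", "q", "s"]

Working:
def/use:
  L0: {c,q,s} / ∅
  L1: {c} / ∅
  L2: {v} / ∅
  L3: {c,q} / ∅
  L4: {q,s} / {q,s}
  L5: {q} / {q}
  L6: {c} / {c,s}

Liveness:
  L0 li=∅ lo={q,s}
  L1 li={q,s} lo={c,q,s}
  L2 li={c,q,s} lo={c,q,s}
  L3 li={s} lo={c,q,s}
  L4 li={c,q,s} lo={c,q,s}
  L5 li={c,q,s} lo={c,s}
  L6 li={c,s} lo=∅

live-out(L1) = ["c", "q", "s"]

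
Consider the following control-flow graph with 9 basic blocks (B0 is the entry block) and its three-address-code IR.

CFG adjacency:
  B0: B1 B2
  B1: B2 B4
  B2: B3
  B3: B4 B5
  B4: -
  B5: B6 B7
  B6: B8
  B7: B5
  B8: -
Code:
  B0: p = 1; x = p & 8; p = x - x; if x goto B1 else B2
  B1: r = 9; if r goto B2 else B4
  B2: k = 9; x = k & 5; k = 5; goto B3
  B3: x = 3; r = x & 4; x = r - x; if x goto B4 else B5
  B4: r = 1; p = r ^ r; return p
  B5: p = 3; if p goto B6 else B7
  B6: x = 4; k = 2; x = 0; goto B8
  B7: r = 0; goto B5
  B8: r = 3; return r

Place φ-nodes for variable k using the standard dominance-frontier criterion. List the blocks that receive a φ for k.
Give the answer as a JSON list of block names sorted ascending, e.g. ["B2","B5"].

idom tree: B1←B0 B2←B0 B3←B2 B4←B0 B5←B3 B6←B5 B7←B5 B8←B6
Join-block Dom:
  B2: preds {B0,B1}: {B0} ∩ {B0,B1} = {B0}; idom=B0
  B4: preds {B1,B3}: {B0,B1} ∩ {B0,B2,B3} = {B0}; idom=B0
  B5: preds {B3,B7}: {B0,B2,B3} ∩ {B0,B2,B3,B5,B7} = {B0,B2,B3}; idom=B3

DF derivation:
  join B2 pred B0: · stop@B0
  join B2 pred B1: B1 stop@B0
  join B4 pred B1: B1 stop@B0
  join B4 pred B3: B3→B2 stop@B0
  join B5 pred B3: · stop@B3
  join B5 pred B7: B7→B5 stop@B3
  DF(B0)=∅
  DF(B1)={B2,B4}
  DF(B2)={B4}
  DF(B3)={B4}
  DF(B4)=∅
  DF(B5)={B5}
  DF(B6)=∅
  DF(B7)={B5}
  DF(B8)=∅

φ for k: defs {B2,B6}
  DF⁺ = {B4}

Answer: ["B4"]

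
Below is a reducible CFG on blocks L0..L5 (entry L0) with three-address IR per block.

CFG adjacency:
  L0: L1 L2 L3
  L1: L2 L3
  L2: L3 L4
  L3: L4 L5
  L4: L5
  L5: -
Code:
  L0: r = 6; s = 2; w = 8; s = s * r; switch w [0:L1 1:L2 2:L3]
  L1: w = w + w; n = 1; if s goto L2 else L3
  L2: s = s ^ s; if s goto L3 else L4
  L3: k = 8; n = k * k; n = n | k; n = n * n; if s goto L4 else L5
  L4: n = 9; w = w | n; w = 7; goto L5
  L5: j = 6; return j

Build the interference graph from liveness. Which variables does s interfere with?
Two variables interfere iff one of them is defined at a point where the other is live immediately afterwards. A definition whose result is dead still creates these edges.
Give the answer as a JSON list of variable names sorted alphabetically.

Per-block:
  L0: {r,s,w} / ∅
  L1: {n,w} / {s,w}
  L2: {s} / {s}
  L3: {k,n} / {s}
  L4: {n,w} / {w}
  L5: {j} / ∅

Liveness:
  live L0: ∅→{s,w}
  live L1: {s,w}→{s,w}
  live L2: {s,w}→{s,w}
  live L3: {s,w}→{w}
  live L4: {w}→∅
  live L5: ∅→∅

Conflict graph:
  j↔∅
  k↔{n,s,w}
  n↔{k,s,w}
  r↔{s,w}
  s↔{k,n,r,w}
  w↔{k,n,r,s}

N(s) = ["k", "n", "r", "w"]

Answer: ["k", "n", "r", "w"]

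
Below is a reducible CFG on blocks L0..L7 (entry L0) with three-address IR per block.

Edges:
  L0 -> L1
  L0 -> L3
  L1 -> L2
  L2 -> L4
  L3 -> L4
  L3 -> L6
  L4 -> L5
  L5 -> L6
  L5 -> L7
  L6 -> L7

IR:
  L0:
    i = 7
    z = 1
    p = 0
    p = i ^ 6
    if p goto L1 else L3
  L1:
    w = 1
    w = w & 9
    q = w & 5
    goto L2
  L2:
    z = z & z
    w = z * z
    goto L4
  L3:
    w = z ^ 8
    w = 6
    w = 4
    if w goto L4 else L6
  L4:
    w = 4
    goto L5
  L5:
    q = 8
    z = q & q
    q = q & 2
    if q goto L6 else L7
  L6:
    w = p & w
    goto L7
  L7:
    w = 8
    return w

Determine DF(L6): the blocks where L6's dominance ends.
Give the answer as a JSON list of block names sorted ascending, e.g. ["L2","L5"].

Answer: ["L7"]

Working:
idom tree: L1←L0 L2←L1 L3←L0 L4←L0 L5←L4 L6←L0 L7←L0
Dom at joins:
  L4: preds {L2,L3}: {L0,L1,L2} ∩ {L0,L3} = {L0}; idom=L0
  L6: preds {L3,L5}: {L0,L3} ∩ {L0,L4,L5} = {L0}; idom=L0
  L7: preds {L5,L6}: {L0,L4,L5} ∩ {L0,L6} = {L0}; idom=L0

DF walk-up:
  L4←L2: walk L2→L1 to L0
  L4←L3: walk L3 to L0
  L6←L3: walk L3 to L0
  L6←L5: walk L5→L4 to L0
  L7←L5: walk L5→L4 to L0
  L7←L6: walk L6 to L0
  L0: DF=∅
  L1: DF={L4}
  L2: DF={L4}
  L3: DF={L4,L6}
  L4: DF={L6,L7}
  L5: DF={L6,L7}
  L6: DF={L7}
  L7: DF=∅

DF(L6) = ["L7"]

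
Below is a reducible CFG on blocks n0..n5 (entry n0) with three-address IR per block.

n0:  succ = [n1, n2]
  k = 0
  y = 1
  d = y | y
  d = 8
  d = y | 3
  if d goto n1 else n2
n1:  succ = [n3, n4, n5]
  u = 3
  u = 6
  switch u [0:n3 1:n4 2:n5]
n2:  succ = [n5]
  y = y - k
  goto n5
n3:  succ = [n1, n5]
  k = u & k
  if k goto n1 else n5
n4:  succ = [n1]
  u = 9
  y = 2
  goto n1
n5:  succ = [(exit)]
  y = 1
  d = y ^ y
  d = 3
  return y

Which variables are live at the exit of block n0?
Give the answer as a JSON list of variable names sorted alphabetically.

def/use:
  n0 def {d,k,y} use ∅
  n1 def {u} use ∅
  n2 def {y} use {k,y}
  n3 def {k} use {k,u}
  n4 def {u,y} use ∅
  n5 def {d,y} use ∅

Liveness:
  n0: in=∅ out={k,y}
  n1: in={k} out={k,u}
  n2: in={k,y} out=∅
  n3: in={k,u} out={k}
  n4: in={k} out={k}
  n5: in=∅ out=∅

live-out(n0) = ["k", "y"]

Answer: ["k", "y"]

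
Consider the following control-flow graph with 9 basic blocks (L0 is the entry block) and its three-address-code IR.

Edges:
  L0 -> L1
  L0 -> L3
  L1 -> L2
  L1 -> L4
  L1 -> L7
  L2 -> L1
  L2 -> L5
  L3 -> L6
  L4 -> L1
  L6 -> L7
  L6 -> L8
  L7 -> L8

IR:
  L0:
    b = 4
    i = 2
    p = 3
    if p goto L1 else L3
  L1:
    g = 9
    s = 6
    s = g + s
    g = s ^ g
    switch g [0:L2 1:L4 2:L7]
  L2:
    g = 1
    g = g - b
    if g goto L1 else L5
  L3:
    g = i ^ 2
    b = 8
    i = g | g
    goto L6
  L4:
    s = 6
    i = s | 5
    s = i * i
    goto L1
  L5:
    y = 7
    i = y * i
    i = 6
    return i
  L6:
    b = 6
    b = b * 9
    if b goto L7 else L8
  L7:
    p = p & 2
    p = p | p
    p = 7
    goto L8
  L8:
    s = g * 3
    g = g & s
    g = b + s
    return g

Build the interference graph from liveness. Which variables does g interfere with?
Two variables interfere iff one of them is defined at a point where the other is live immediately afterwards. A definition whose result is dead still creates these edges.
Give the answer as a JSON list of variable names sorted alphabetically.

def/use:
  L0 def {b,i,p} use ∅
  L1 def {g,s} use ∅
  L2 def {g} use {b}
  L3 def {b,g,i} use {i}
  L4 def {i,s} use ∅
  L5 def {i,y} use {i}
  L6 def {b} use ∅
  L7 def {p} use {p}
  L8 def {g,s} use {b,g}

Backward fixpoint:
  L0: in=∅ out={b,i,p}
  L1: in={b,i,p} out={b,g,i,p}
  L2: in={b,i,p} out={b,i,p}
  L3: in={i,p} out={g,p}
  L4: in={b,p} out={b,i,p}
  L5: in={i} out=∅
  L6: in={g,p} out={b,g,p}
  L7: in={b,g,p} out={b,g}
  L8: in={b,g} out=∅

Conflict graph:
  b — {g,i,p,s}
  g — {b,i,p,s}
  i — {b,g,p,s,y}
  p — {b,g,i,s}
  s — {b,g,i,p}
  y — {i}

N(g) = ["b", "i", "p", "s"]

Answer: ["b", "i", "p", "s"]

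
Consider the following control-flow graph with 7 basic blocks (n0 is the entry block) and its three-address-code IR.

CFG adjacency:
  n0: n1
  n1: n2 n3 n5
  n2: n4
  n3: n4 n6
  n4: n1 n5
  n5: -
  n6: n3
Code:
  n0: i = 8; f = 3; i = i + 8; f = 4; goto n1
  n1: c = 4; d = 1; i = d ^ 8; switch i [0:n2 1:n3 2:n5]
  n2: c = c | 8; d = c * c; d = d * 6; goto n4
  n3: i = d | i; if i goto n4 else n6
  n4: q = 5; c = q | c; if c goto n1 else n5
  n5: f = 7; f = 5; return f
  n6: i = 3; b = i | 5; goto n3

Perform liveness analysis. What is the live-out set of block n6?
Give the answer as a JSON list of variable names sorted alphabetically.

Answer: ["c", "d", "i"]

Analysis:
Block summaries:
  n0: def={f,i} ue=∅
  n1: def={c,d,i} ue=∅
  n2: def={c,d} ue={c}
  n3: def={i} ue={d,i}
  n4: def={c,q} ue={c}
  n5: def={f} ue=∅
  n6: def={b,i} ue=∅

Live sets:
  n0 li=∅ lo=∅
  n1 li=∅ lo={c,d,i}
  n2 li={c} lo={c}
  n3 li={c,d,i} lo={c,d}
  n4 li={c} lo=∅
  n5 li=∅ lo=∅
  n6 li={c,d} lo={c,d,i}

live-out(n6) = ["c", "d", "i"]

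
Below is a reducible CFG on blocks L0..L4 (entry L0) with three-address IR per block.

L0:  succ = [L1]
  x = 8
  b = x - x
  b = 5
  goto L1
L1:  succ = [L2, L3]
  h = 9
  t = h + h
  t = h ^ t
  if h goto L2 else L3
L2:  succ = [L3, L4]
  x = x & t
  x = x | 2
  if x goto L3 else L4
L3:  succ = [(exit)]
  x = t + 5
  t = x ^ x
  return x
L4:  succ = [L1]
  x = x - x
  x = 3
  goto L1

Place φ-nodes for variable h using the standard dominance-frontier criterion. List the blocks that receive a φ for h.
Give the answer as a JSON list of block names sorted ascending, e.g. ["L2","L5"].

idom tree: L1←L0 L2←L1 L3←L1 L4←L2
Dom at joins:
  L1: preds {L0,L4}: {L0} ∩ {L0,L1,L2,L4} = {L0}; idom=L0
  L3: preds {L1,L2}: {L0,L1} ∩ {L0,L1,L2} = {L0,L1}; idom=L1

DF walk-up:
  join L1 pred L0: · stop@L0
  join L1 pred L4: L4→L2→L1 stop@L0
  join L3 pred L1: · stop@L1
  join L3 pred L2: L2 stop@L1
  L0: DF=∅
  L1: DF={L1}
  L2: DF={L1,L3}
  L3: DF=∅
  L4: DF={L1}

φ for h: defs {L1}
  DF⁺ = {L1}

Answer: ["L1"]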